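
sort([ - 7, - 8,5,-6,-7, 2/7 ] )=[- 8, - 7, - 7, - 6,2/7, 5 ]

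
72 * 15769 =1135368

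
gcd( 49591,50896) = 1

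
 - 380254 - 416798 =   -  797052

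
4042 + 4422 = 8464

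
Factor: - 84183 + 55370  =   - 28813 = -  28813^1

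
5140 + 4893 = 10033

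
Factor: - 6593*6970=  - 2^1*5^1*17^1*19^1*41^1*  347^1   =  - 45953210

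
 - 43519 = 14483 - 58002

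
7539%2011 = 1506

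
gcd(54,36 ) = 18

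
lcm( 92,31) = 2852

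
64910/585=12982/117 = 110.96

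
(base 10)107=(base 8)153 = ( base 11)98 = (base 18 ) 5h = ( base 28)3N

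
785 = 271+514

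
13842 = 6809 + 7033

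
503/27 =18  +  17/27 = 18.63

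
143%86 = 57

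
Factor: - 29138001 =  - 3^1 *19^1 *511193^1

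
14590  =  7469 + 7121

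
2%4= 2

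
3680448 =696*5288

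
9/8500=9/8500=0.00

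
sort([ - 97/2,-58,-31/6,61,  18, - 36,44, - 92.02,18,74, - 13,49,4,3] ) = [ - 92.02, - 58 , - 97/2, - 36, - 13, - 31/6, 3,4,18,18,44,49,61,  74]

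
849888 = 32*26559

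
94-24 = 70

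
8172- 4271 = 3901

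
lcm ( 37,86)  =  3182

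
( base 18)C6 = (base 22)A2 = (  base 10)222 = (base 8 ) 336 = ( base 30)7c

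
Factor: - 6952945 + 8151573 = 1198628 = 2^2*29^1*10333^1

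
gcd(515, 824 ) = 103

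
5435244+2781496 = 8216740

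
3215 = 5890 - 2675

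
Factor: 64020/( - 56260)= - 3^1*11^1 * 29^( - 1 ) = - 33/29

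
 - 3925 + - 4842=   -  8767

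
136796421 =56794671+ 80001750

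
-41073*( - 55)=2259015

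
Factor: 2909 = 2909^1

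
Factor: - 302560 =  - 2^5*5^1*31^1*61^1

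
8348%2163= 1859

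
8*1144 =9152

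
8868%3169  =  2530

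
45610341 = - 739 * (-61719)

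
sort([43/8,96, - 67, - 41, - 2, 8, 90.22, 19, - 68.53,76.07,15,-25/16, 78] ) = [ - 68.53, - 67, - 41, - 2,  -  25/16,43/8,8, 15,19,76.07,78,  90.22, 96]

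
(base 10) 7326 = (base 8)16236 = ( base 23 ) djc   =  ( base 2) 1110010011110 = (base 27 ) a19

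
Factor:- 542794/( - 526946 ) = 137/133 = 7^( - 1)*19^( - 1 )*137^1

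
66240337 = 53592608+12647729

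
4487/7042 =641/1006 = 0.64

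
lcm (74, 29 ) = 2146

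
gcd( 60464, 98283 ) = 1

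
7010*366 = 2565660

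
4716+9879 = 14595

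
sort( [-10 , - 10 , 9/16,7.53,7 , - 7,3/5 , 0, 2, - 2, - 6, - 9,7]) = [- 10, -10, - 9, - 7, - 6, - 2,0,9/16,3/5,  2,7,7,7.53 ]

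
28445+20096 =48541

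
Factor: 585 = 3^2*5^1*13^1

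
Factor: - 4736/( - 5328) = 2^3*3^(-2)  =  8/9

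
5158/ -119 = - 5158/119 = - 43.34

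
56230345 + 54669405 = 110899750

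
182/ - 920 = -91/460 = - 0.20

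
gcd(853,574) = 1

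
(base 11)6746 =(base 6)105043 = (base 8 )21263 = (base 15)2973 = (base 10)8883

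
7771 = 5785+1986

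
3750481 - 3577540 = 172941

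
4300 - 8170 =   -  3870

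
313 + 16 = 329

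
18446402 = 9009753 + 9436649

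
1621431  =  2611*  621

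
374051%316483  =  57568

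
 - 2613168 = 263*( - 9936 )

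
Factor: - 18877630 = -2^1*5^1*41^2*1123^1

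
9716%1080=1076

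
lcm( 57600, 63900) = 4089600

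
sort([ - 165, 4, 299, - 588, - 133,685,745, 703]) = [  -  588, - 165 ,  -  133,4,299,685, 703,745] 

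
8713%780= 133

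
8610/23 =374 + 8/23  =  374.35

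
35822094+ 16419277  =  52241371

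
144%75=69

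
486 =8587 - 8101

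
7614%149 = 15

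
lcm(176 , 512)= 5632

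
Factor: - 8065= -5^1*1613^1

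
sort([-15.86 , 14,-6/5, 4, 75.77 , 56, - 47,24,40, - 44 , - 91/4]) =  [ - 47, - 44, - 91/4,  -  15.86, - 6/5,4 , 14, 24,40,  56 , 75.77 ]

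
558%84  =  54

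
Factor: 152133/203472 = 323/432 = 2^(- 4)*3^( - 3)*17^1*19^1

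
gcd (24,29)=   1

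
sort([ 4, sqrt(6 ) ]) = [sqrt(  6 ) , 4 ]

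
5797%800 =197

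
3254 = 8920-5666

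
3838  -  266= 3572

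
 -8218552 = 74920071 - 83138623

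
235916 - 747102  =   - 511186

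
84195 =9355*9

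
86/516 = 1/6 = 0.17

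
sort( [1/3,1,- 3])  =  [-3,  1/3,1 ] 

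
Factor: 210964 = 2^2 * 13^1*4057^1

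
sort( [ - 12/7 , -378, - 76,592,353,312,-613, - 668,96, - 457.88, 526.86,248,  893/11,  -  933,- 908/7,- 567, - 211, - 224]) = [-933, - 668, - 613, - 567,  -  457.88,  -  378,-224, - 211, - 908/7,  -  76, - 12/7,  893/11, 96,248, 312, 353,526.86,  592]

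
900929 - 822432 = 78497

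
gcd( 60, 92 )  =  4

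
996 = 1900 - 904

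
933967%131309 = 14804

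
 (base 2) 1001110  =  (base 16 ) 4E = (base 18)46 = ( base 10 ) 78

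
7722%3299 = 1124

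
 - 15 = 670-685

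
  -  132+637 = 505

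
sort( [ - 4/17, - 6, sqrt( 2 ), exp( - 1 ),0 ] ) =[ - 6,  -  4/17, 0,exp( - 1), sqrt( 2) ] 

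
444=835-391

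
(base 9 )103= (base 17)4g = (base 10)84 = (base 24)3c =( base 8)124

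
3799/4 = 3799/4= 949.75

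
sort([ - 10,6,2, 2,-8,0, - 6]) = [ - 10,-8,-6,0,2,2,  6] 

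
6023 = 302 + 5721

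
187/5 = 37  +  2/5 = 37.40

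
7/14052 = 7/14052= 0.00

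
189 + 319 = 508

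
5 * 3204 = 16020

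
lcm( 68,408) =408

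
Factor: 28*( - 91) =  - 2548  =  -2^2*7^2*13^1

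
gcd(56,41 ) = 1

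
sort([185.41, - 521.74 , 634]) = [ - 521.74, 185.41,  634 ]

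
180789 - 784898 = -604109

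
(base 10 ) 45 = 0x2D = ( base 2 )101101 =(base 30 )1F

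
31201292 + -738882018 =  - 707680726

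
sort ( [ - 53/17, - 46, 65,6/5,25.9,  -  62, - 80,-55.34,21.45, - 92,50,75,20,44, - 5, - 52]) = [ - 92,-80, - 62, - 55.34,-52 ,- 46, - 5, - 53/17, 6/5, 20,21.45,25.9,44, 50,65,75 ] 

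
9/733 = 9/733 = 0.01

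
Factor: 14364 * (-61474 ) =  - 883012536  =  - 2^3*3^3*7^2 * 19^1*4391^1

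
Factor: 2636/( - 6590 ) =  - 2^1*5^( - 1) = - 2/5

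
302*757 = 228614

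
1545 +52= 1597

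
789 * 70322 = 55484058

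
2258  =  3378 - 1120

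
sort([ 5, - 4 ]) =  [  -  4 , 5]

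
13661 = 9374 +4287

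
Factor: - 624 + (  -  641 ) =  - 1265= -5^1*11^1*23^1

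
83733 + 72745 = 156478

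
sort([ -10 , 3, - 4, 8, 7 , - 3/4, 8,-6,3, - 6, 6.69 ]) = [-10,-6, - 6,-4,- 3/4,3, 3, 6.69, 7,  8, 8]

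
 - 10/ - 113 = 10/113 = 0.09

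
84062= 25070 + 58992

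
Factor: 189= 3^3 * 7^1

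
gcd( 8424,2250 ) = 18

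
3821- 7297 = - 3476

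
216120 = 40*5403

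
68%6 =2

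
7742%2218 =1088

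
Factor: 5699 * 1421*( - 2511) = - 3^4*7^2* 29^1 *31^1*41^1*139^1= -20334778569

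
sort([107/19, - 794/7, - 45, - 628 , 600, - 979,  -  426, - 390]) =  [ - 979, - 628 , - 426 , - 390, - 794/7 , - 45,  107/19,600 ] 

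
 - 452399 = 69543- 521942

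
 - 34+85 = 51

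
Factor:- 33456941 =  - 7^1*4779563^1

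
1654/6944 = 827/3472 =0.24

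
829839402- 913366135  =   - 83526733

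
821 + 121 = 942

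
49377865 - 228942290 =-179564425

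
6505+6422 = 12927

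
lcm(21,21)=21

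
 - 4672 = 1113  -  5785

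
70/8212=35/4106  =  0.01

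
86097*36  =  3099492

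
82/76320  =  41/38160= 0.00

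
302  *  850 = 256700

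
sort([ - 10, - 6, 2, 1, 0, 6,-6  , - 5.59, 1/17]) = [ - 10,-6, - 6, - 5.59, 0,1/17,1 , 2,6]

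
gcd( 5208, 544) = 8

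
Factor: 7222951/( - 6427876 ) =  - 2^(-2)*7^( - 1) * 13^(  -  1)*839^1*8609^1*17659^( - 1 ) 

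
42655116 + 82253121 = 124908237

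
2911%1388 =135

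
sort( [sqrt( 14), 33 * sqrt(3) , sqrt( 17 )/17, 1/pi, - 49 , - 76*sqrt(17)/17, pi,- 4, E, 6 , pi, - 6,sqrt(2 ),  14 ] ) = [-49, - 76*sqrt(17 )/17 , - 6, - 4 , sqrt(17 )/17,1/pi,sqrt(2),E, pi, pi,  sqrt(14 ),6,14,33*sqrt (3)]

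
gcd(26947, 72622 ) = 1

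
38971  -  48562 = -9591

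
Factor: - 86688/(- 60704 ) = 387/271 = 3^2 * 43^1*271^ (  -  1 ) 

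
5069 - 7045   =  -1976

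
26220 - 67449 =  - 41229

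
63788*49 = 3125612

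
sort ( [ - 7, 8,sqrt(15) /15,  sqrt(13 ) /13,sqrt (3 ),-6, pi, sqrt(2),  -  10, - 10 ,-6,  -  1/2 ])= [ - 10, - 10, - 7,-6, - 6, - 1/2,sqrt( 15) /15 , sqrt(13 )/13,sqrt( 2), sqrt(3),pi, 8]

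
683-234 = 449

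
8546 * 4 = 34184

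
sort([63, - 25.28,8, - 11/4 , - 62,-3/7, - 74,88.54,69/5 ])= [ - 74,  -  62, - 25.28, - 11/4 , -3/7,8, 69/5, 63,  88.54 ]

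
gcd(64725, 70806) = 3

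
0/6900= 0  =  0.00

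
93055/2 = 93055/2 = 46527.50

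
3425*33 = 113025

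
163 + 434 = 597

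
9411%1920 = 1731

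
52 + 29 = 81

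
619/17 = 36 + 7/17 = 36.41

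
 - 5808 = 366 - 6174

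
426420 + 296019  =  722439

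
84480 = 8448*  10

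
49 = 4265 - 4216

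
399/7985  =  399/7985  =  0.05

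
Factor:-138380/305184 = - 185/408 = - 2^(  -  3 )*3^( - 1)*5^1*17^( - 1 )*37^1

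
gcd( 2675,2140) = 535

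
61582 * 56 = 3448592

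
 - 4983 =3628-8611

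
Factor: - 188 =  - 2^2*47^1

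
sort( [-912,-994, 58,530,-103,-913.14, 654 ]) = [ - 994,-913.14,-912, - 103,58 , 530, 654 ] 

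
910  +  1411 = 2321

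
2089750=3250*643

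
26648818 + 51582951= 78231769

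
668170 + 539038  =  1207208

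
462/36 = 77/6 =12.83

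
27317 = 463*59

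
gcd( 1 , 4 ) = 1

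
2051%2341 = 2051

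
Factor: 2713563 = 3^2*23^1*13109^1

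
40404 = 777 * 52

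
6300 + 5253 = 11553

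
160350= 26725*6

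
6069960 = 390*15564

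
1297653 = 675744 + 621909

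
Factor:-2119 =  - 13^1 * 163^1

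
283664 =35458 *8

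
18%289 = 18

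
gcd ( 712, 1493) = 1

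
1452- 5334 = -3882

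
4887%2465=2422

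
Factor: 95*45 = 3^2*5^2*19^1 = 4275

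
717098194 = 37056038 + 680042156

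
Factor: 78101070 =2^1*3^1 * 5^1*2603369^1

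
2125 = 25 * 85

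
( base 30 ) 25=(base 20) 35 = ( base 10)65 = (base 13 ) 50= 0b1000001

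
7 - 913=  - 906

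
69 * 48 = 3312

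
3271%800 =71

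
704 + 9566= 10270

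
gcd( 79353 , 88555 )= 1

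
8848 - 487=8361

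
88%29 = 1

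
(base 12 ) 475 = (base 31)le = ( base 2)1010011001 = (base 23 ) 15L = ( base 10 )665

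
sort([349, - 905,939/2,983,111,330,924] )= [ - 905,111,330, 349,939/2,924, 983]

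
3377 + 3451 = 6828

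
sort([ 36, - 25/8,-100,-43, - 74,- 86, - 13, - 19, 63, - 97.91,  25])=[ - 100, - 97.91, - 86, - 74, - 43, - 19, - 13, - 25/8, 25, 36 , 63] 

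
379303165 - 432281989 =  - 52978824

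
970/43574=485/21787  =  0.02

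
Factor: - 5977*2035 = -5^1*11^1*37^1*43^1*139^1 = -  12163195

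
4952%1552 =296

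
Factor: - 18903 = - 3^1*6301^1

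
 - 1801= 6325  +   - 8126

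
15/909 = 5/303 = 0.02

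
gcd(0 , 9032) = 9032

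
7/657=7/657 =0.01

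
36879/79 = 466 + 65/79 = 466.82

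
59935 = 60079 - 144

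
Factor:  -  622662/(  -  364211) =942/551 =2^1*3^1*19^( -1)*29^(  -  1) * 157^1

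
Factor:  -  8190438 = -2^1*3^1*23^1 * 59351^1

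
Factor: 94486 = 2^1*7^1*17^1*397^1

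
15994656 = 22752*703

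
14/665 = 2/95 = 0.02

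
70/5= 14= 14.00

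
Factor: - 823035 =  - 3^1*5^1*54869^1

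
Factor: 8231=8231^1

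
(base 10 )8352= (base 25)d92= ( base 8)20240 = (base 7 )33231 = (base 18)17E0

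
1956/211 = 1956/211 =9.27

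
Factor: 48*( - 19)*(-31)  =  28272  =  2^4*3^1*19^1*31^1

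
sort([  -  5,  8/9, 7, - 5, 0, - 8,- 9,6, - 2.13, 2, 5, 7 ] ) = [ - 9, - 8,  -  5, - 5, - 2.13 , 0, 8/9, 2, 5, 6,7, 7 ]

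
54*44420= 2398680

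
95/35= 2 + 5/7  =  2.71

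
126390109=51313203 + 75076906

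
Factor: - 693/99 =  -7^1 = - 7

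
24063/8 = 24063/8 = 3007.88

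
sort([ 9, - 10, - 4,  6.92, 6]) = [ - 10, - 4, 6, 6.92, 9]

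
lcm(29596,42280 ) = 295960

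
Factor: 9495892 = 2^2*7^1*339139^1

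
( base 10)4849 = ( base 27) 6HG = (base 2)1001011110001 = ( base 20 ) c29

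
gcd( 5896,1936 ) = 88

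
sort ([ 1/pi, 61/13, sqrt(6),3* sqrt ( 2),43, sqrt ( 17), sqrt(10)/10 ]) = [sqrt(10) /10,1/pi , sqrt ( 6),  sqrt(17 ) , 3*sqrt( 2), 61/13,43]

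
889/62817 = 889/62817 = 0.01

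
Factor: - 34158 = -2^1*3^1*5693^1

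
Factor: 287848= 2^3*11^1*3271^1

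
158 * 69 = 10902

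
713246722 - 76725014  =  636521708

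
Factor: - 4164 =  -  2^2 * 3^1*  347^1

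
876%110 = 106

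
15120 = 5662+9458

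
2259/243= 251/27 =9.30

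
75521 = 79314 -3793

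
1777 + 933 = 2710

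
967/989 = 967/989 =0.98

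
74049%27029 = 19991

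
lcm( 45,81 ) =405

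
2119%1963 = 156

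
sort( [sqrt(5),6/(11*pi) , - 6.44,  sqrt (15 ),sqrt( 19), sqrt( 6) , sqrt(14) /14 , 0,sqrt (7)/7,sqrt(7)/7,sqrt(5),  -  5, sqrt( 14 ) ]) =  [ - 6.44, - 5, 0, 6/(11 * pi ), sqrt( 14 )/14, sqrt ( 7)/7,sqrt (7)/7,sqrt( 5 ),sqrt ( 5 ),sqrt(6), sqrt(14),  sqrt( 15 ), sqrt(19 )]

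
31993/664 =48+121/664  =  48.18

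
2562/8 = 1281/4 = 320.25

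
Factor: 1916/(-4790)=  - 2^1*5^( - 1) = -  2/5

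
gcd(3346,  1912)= 478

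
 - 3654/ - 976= 1827/488=3.74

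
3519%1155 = 54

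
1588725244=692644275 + 896080969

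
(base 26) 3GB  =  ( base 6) 15211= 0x997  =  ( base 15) ada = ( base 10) 2455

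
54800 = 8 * 6850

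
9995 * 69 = 689655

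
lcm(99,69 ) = 2277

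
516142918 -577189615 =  - 61046697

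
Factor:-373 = - 373^1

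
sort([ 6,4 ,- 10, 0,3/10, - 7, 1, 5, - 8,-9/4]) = [ - 10, - 8, - 7, - 9/4,0,3/10,  1, 4, 5,6]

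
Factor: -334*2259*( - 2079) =2^1*3^5*7^1*11^1*167^1 * 251^1 =1568617974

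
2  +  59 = 61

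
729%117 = 27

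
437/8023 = 437/8023=0.05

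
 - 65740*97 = - 6376780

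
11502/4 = 2875 + 1/2 = 2875.50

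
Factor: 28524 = 2^2*3^1*2377^1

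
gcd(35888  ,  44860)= 8972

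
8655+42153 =50808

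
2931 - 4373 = -1442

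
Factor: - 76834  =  - 2^1 * 41^1*937^1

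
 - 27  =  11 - 38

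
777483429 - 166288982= 611194447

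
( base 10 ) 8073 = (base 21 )I69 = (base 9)12060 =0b1111110001001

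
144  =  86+58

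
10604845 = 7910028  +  2694817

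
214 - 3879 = - 3665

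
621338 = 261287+360051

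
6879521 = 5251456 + 1628065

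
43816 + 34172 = 77988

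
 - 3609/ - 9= 401 + 0/1 = 401.00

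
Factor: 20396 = 2^2*5099^1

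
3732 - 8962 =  - 5230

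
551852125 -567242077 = -15389952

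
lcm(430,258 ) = 1290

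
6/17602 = 3/8801 = 0.00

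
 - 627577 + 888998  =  261421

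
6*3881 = 23286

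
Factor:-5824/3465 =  - 832/495 = - 2^6*3^( - 2 )*5^ ( - 1) * 11^(  -  1 )*13^1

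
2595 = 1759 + 836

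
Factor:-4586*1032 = -4732752 = - 2^4*3^1*43^1 *2293^1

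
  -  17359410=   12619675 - 29979085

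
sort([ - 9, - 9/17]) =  [ - 9,  -  9/17]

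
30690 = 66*465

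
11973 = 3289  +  8684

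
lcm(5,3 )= 15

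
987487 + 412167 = 1399654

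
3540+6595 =10135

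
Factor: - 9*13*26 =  -3042 = - 2^1*3^2*13^2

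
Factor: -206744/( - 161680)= 601/470 = 2^( - 1) * 5^( - 1 )*47^( - 1)*601^1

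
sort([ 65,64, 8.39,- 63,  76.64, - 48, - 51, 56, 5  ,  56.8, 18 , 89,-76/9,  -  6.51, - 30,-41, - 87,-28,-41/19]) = [-87, - 63, - 51,  -  48, - 41, - 30,  -  28, - 76/9,  -  6.51, - 41/19,5,8.39,  18, 56,56.8,64, 65,76.64, 89] 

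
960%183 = 45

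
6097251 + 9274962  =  15372213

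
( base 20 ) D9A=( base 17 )11b1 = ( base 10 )5390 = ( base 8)12416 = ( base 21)C4E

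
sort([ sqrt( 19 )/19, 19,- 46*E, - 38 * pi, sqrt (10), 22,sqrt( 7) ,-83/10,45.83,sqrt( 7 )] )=[- 46 *E, - 38*pi, - 83/10,sqrt(19) /19, sqrt( 7), sqrt ( 7),sqrt( 10),19  ,  22,45.83 ]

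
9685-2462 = 7223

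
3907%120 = 67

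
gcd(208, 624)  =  208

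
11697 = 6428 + 5269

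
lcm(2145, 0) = 0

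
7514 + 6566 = 14080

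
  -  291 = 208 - 499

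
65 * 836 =54340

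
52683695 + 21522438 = 74206133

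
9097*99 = 900603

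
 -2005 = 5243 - 7248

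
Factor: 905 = 5^1*181^1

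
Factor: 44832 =2^5*3^1*467^1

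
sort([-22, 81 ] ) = [ - 22,81]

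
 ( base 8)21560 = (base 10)9072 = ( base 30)a2c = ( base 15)2a4c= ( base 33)8AU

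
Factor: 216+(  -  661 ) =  - 445 = - 5^1*89^1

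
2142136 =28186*76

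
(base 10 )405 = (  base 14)20D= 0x195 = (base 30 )df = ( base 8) 625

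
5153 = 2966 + 2187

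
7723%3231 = 1261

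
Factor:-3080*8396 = -25859680 = -2^5 * 5^1 *7^1 *11^1*2099^1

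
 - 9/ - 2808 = 1/312 = 0.00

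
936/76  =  12 + 6/19 = 12.32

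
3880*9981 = 38726280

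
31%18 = 13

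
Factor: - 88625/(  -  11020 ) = 17725/2204 = 2^( -2)* 5^2*19^( - 1)*29^(-1)*709^1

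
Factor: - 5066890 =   -  2^1*5^1*506689^1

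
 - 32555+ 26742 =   -  5813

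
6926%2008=902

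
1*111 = 111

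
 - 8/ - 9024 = 1/1128 = 0.00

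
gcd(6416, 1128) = 8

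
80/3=26+2/3=26.67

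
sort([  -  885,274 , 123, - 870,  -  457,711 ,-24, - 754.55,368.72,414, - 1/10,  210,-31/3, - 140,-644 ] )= [-885,-870,-754.55,- 644  , -457 ,  -  140,-24, - 31/3, - 1/10, 123,  210, 274,368.72, 414 , 711 ]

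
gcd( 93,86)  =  1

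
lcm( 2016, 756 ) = 6048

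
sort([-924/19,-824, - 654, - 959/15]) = [ - 824, - 654,-959/15, - 924/19]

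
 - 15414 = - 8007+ - 7407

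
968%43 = 22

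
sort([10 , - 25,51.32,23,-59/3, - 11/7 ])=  [ - 25,-59/3,-11/7, 10  ,  23,51.32 ]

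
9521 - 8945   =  576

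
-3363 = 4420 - 7783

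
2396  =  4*599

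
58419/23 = 2539 + 22/23 = 2539.96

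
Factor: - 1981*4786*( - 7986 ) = 2^2*3^1 * 7^1 * 11^3*283^1*2393^1 = 75715793076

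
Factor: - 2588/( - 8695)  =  2^2*5^(-1)*37^( - 1 ) * 47^( - 1 )*647^1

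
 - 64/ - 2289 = 64/2289= 0.03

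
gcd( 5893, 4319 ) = 1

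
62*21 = 1302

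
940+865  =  1805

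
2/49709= 2/49709 = 0.00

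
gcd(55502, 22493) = 1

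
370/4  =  185/2 = 92.50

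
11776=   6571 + 5205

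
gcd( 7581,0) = 7581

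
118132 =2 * 59066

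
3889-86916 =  - 83027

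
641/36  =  641/36 = 17.81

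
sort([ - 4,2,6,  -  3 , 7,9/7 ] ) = [-4,  -  3, 9/7 , 2,6,7 ] 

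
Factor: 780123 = 3^1*443^1*587^1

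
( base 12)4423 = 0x1D5B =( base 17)1901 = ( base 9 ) 11270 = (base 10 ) 7515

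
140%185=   140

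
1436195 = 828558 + 607637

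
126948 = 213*596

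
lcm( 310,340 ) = 10540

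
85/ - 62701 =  - 1+62616/62701 = - 0.00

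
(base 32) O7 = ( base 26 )13l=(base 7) 2155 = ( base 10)775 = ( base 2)1100000111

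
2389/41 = 2389/41 =58.27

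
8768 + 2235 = 11003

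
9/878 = 9/878 = 0.01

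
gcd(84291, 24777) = 3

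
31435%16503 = 14932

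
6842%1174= 972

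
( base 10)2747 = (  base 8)5273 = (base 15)C32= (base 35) 28H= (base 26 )41h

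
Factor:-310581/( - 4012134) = 2^( - 1)*3^2 * 7^ (-1) *11503^1 *95527^(-1)  =  103527/1337378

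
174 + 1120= 1294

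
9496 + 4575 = 14071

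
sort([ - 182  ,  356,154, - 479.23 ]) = [ - 479.23, - 182, 154,356]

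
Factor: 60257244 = 2^2*3^1 * 29^1*347^1 * 499^1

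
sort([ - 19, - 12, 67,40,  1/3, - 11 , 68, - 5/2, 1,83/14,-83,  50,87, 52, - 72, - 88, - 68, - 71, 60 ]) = [ - 88, - 83, - 72, - 71, - 68,  -  19, - 12, - 11,  -  5/2, 1/3,1, 83/14, 40, 50, 52, 60,67, 68, 87]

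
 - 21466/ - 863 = 21466/863 =24.87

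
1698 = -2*(-849 )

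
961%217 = 93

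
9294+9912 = 19206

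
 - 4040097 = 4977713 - 9017810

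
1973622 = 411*4802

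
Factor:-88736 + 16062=-2^1*7^1*29^1*179^1 = - 72674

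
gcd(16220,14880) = 20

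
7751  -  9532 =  - 1781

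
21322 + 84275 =105597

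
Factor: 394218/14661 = 242/9 = 2^1*3^(-2 )*11^2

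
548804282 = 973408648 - 424604366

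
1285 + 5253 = 6538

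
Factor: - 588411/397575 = -5^( - 2 ) * 37^1  =  -  37/25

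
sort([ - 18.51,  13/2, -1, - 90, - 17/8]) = [  -  90, - 18.51, -17/8, - 1,13/2]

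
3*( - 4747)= - 14241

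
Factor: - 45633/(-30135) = 53/35 = 5^( - 1 ) *7^( - 1 )*53^1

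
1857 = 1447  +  410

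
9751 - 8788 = 963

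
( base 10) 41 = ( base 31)1a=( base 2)101001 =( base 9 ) 45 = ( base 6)105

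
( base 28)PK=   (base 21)1d6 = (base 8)1320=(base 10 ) 720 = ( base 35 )KK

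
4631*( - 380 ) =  - 1759780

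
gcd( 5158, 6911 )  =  1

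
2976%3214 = 2976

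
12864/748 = 17 + 37/187  =  17.20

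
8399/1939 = 4 + 643/1939  =  4.33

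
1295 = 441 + 854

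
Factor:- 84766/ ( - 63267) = 2^1*3^(-1) * 11^1 * 3853^1*21089^( - 1)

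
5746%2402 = 942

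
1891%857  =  177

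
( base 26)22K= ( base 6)10332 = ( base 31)1et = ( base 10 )1424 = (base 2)10110010000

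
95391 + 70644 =166035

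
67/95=67/95 = 0.71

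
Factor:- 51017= -17^1*3001^1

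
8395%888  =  403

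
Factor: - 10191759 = - 3^1*3397253^1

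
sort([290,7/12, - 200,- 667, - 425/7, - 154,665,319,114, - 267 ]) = [ - 667, - 267, - 200,  -  154 ,-425/7, 7/12,  114,  290, 319, 665]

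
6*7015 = 42090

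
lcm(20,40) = 40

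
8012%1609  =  1576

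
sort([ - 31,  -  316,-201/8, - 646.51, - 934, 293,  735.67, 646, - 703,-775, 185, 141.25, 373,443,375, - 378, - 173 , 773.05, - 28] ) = [ -934, - 775,-703,-646.51, - 378,-316 , - 173, - 31 ,-28 , - 201/8,141.25,185,293,373 , 375  ,  443, 646,735.67, 773.05]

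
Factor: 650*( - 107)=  - 69550  =  - 2^1*5^2*13^1*107^1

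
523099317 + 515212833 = 1038312150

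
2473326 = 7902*313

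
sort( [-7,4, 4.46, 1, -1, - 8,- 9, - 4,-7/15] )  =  [ - 9, - 8,-7, - 4, - 1,-7/15, 1, 4, 4.46]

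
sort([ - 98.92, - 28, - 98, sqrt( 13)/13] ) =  [ - 98.92, - 98,  -  28, sqrt( 13)/13] 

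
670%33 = 10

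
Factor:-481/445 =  - 5^ (-1 )*13^1*37^1*89^( - 1 ) 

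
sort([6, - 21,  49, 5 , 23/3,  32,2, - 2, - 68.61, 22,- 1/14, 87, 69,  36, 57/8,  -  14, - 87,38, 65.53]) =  [ - 87, - 68.61 ,  -  21, - 14, - 2,-1/14, 2, 5, 6,57/8 , 23/3, 22,32, 36,38, 49, 65.53, 69,87 ]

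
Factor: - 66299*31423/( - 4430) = 2^( - 1 )*5^( - 1)*7^1 * 67^2*167^1* 397^1 * 443^( -1) = 2083313477/4430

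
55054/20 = 2752 + 7/10 =2752.70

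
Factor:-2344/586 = - 2^2 = - 4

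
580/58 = 10 = 10.00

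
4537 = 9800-5263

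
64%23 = 18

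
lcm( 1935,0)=0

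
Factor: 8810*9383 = 82664230 = 2^1*5^1 * 11^1*853^1*881^1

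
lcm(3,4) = 12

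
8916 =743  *12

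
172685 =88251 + 84434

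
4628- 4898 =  - 270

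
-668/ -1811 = 668/1811= 0.37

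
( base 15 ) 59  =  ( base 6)220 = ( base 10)84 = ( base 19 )48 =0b1010100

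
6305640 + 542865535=549171175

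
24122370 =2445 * 9866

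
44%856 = 44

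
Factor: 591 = 3^1*197^1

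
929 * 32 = 29728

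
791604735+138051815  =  929656550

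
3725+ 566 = 4291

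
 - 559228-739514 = -1298742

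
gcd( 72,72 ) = 72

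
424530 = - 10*( - 42453)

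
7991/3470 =2 + 1051/3470 = 2.30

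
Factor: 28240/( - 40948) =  - 2^2*5^1*29^(-1)=- 20/29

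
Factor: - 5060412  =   - 2^2*3^2*7^1*43^1*467^1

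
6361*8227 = 52331947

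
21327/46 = 21327/46 = 463.63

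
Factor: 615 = 3^1 * 5^1*41^1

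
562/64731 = 562/64731=0.01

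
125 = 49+76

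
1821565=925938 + 895627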